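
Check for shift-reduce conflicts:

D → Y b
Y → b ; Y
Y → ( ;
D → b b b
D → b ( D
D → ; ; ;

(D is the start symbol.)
A shift-reduce conflict occurs when an LR(0) state has both:
  - a complete (reduce) item [A → α .] (dot at the end), and
  - a shift item [B → β . c γ] (dot before a terminal).

Augment with D' → D and build the canonical LR(0) collection (I0 = CLOSURE({[D' → . D]}), then GOTO on every symbol after a dot until no new states appear). It has 17 states:
  I0: { [D → . ; ; ;], [D → . Y b], [D → . b ( D], [D → . b b b], [D' → . D], [Y → . ( ;], [Y → . b ; Y] }  — shift
  I1: { [Y → ( . ;] }  — shift
  I2: { [D → ; . ; ;] }  — shift
  I3: { [D' → D .] }  — accept
  I4: { [D → Y . b] }  — shift
  I5: { [D → b . ( D], [D → b . b b], [Y → b . ; Y] }  — shift
  I6: { [D → . ; ; ;], [D → . Y b], [D → . b ( D], [D → . b b b], [D → b ( . D], [Y → . ( ;], [Y → . b ; Y] }  — shift
  I7: { [Y → . ( ;], [Y → . b ; Y], [Y → b ; . Y] }  — shift
  I8: { [D → b b . b] }  — shift
  I9: { [D → b b b .] }  — reduce
  I10: { [Y → b ; Y .] }  — reduce
  I11: { [Y → b . ; Y] }  — shift
  I12: { [D → b ( D .] }  — reduce
  I13: { [D → Y b .] }  — reduce
  I14: { [D → ; ; . ;] }  — shift
  I15: { [D → ; ; ; .] }  — reduce
  I16: { [Y → ( ; .] }  — reduce

No state contains both a complete item and a shift item.

Answer: No shift-reduce conflicts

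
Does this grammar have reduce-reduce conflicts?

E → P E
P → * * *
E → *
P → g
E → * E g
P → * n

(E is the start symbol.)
Yes — I10: [E → * .] vs [P → * * * .]

A reduce-reduce conflict occurs when an LR(0) state has two complete items [A → α .] and [B → β .] — both call for a reduction, and with no lookahead the parser cannot choose between them.

Augment with E' → E and build the canonical LR(0) collection (I0 = CLOSURE({[E' → . E]}), then GOTO on every symbol after a dot until no new states appear). It has 11 states:
  I0: { [E → . * E g], [E → . *], [E → . P E], [E' → . E], [P → . * * *], [P → . * n], [P → . g] }  — shift
  I1: { [E → * . E g], [E → * .], [E → . * E g], [E → . *], [E → . P E], [P → * . * *], [P → * . n], [P → . * * *], [P → . * n], [P → . g] }  — shift, reduce
  I2: { [E' → E .] }  — accept
  I3: { [E → . * E g], [E → . *], [E → . P E], [E → P . E], [P → . * * *], [P → . * n], [P → . g] }  — shift
  I4: { [P → g .] }  — reduce
  I5: { [E → P E .] }  — reduce
  I6: { [E → * . E g], [E → * .], [E → . * E g], [E → . *], [E → . P E], [P → * * . *], [P → * . * *], [P → * . n], [P → . * * *], [P → . * n], [P → . g] }  — shift, reduce
  I7: { [E → * E . g] }  — shift
  I8: { [P → * n .] }  — reduce
  I9: { [E → * E g .] }  — reduce
  I10: { [E → * . E g], [E → * .], [E → . * E g], [E → . *], [E → . P E], [P → * * * .], [P → * * . *], [P → * . * *], [P → * . n], [P → . * * *], [P → . * n], [P → . g] }  — shift, 2 reduces

I10 contains complete items [E → * .], [P → * * * .] — reduce-reduce conflict.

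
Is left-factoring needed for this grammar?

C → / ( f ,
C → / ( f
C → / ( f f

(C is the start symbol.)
Left-factoring is needed when two productions for the same non-terminal
share a common prefix on the right-hand side.

Productions for C:
  C → / ( f ,
  C → / ( f
  C → / ( f f

Found common prefix '/ ( f' in productions for C

Answer: Yes, C has productions with common prefix '/ ( f'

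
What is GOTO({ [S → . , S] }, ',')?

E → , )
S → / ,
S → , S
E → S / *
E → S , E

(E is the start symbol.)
{ [S → , . S], [S → . , S], [S → . / ,] }

GOTO(I, ',') = CLOSURE({ [A → αX.β] : [A → α.Xβ] ∈ I, X = ',' })

Items with dot before ',', with the dot advanced:
  [S → . , S] → [S → , . S]
Closure of the advanced items:
  [S → , . S] has the dot before S: add [S → . / ,], [S → . , S]

GOTO = { [S → , . S], [S → . , S], [S → . / ,] }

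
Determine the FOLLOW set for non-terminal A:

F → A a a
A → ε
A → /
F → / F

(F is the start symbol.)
{ 'a' }

To compute FOLLOW(A), find every occurrence of A on a right-hand side N → α A β: add FIRST(β) \ {ε}, and if β is empty or nullable also add FOLLOW(N). Iterate to a fixed point.

In F → A a a: A is followed by a a, add FIRST(a a) \ {ε} = { 'a' }

Taking the union: FOLLOW(A) = { 'a' }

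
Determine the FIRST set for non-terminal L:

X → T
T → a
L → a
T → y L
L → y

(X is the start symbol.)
From L → a:
  - a is a terminal: add 'a' and stop
From L → y:
  - y is a terminal: add 'y' and stop

Collecting: FIRST(L) = { 'a', 'y' }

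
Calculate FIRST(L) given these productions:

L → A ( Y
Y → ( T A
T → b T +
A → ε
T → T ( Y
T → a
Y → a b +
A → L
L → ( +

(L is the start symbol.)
{ '(' }

To compute FIRST(L), examine every production with L on the left-hand side, reading each right-hand side left to right until a non-nullable symbol is reached.

FIRST sets of the other non-terminals involved (by the same procedure, iterated to a fixed point):
  FIRST(A) = { '(', ε }

From L → A ( Y:
  - A is a non-terminal: add FIRST(A) \ {ε} = { '(' }
    A is nullable, so continue to the next symbol
  - '(' is a terminal: add '(' and stop
From L → ( +:
  - '(' is a terminal: add '(' and stop

Collecting: FIRST(L) = { '(' }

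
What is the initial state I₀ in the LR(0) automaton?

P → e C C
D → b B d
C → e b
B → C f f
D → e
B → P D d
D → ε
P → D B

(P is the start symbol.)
First, augment the grammar with P' → P
I₀ = CLOSURE({ [P' → . P] }):
  [P' → . P] has the dot before P: add [P → . e C C], [P → . D B]
  [P → . D B] has the dot before D: add [D → . b B d], [D → . e], [D → .]
No further items can be added.

I₀ = { [D → . b B d], [D → . e], [D → .], [P → . D B], [P → . e C C], [P' → . P] }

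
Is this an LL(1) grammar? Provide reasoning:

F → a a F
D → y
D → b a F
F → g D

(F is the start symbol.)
Yes, the grammar is LL(1).

A grammar is LL(1) if for each non-terminal N with multiple productions, the predict sets of those productions are pairwise disjoint, where PREDICT(N → α) = (FIRST(α) \ {ε}) ∪ (FOLLOW(N) if α ⇒* ε).

For F:
  PREDICT(F → a a F) = { 'a' }
  PREDICT(F → g D) = { 'g' }
For D:
  PREDICT(D → y) = { 'y' }
  PREDICT(D → b a F) = { 'b' }

All predict sets are disjoint. The grammar IS LL(1).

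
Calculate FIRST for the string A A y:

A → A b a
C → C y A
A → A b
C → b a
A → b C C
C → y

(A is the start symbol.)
{ 'b' }

FIRST sets of the non-terminals involved (from the grammar, by fixed-point iteration):
  FIRST(A) = { 'b' }

To compute FIRST(A A y), process the symbols left to right:
Symbol A is a non-terminal. Add FIRST(A) \ {ε} = { 'b' }
A is not nullable (ε ∉ FIRST(A)), so stop here.
FIRST(A A y) = { 'b' }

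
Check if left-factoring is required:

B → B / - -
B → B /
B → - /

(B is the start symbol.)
Yes, B has productions with common prefix 'B /'

Left-factoring is needed when two productions for the same non-terminal
share a common prefix on the right-hand side.

Productions for B:
  B → B / - -
  B → B /
  B → - /

Found common prefix 'B /' in productions for B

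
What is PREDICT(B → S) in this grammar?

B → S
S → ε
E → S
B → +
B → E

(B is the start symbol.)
PREDICT(B → S) = (FIRST(RHS) \ {ε}) ∪ (FOLLOW(B) if ε ∈ FIRST(RHS), i.e. RHS ⇒* ε)
FIRST(S) = { ε }
FIRST(S) = { ε }
ε ∈ FIRST(S) (the right-hand side is nullable), so add FOLLOW(B) = { $ }
PREDICT(B → S) = { $ }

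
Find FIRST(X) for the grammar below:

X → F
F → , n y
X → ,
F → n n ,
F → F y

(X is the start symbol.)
To compute FIRST(X), examine every production with X on the left-hand side, reading each right-hand side left to right until a non-nullable symbol is reached.

FIRST sets of the other non-terminals involved (by the same procedure, iterated to a fixed point):
  FIRST(F) = { ',', 'n' }

From X → F:
  - F is a non-terminal: add FIRST(F) \ {ε} = { ',', 'n' }
    F is not nullable, so stop
From X → ,:
  - ',' is a terminal: add ',' and stop

Collecting: FIRST(X) = { ',', 'n' }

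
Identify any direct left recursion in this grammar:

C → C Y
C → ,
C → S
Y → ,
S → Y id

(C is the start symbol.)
Yes, C is left-recursive

C → C Y: LEFT RECURSIVE (starts with C)
C → ,: starts with ','
C → S: starts with S
Y → ,: starts with ','
S → Y id: starts with Y

The grammar has direct left recursion on: C.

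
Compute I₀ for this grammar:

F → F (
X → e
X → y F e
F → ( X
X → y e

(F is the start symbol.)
First, augment the grammar with F' → F
I₀ = CLOSURE({ [F' → . F] }):
  [F' → . F] has the dot before F: add [F → . F (], [F → . ( X]
No further items can be added.

I₀ = { [F → . ( X], [F → . F (], [F' → . F] }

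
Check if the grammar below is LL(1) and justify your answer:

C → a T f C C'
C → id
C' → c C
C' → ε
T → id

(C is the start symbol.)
Relevant sets:
  FOLLOW(C') = { $, 'c' }

For C:
  PREDICT(C → a T f C C') = { 'a' }
  PREDICT(C → id) = { 'id' }
For C':
  PREDICT(C' → c C) = { 'c' }
  PREDICT(C' → ε) = { $, 'c' }
T has a single production, so nothing to check there.

Conflict found: Predict set conflict for C': { 'c' }
The grammar is NOT LL(1).

Answer: No. Predict set conflict for C': { 'c' }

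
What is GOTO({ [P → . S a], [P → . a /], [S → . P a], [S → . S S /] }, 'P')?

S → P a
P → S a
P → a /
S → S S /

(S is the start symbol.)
{ [S → P . a] }

GOTO(I, 'P') = CLOSURE({ [A → αX.β] : [A → α.Xβ] ∈ I, X = 'P' })

Items with dot before 'P', with the dot advanced:
  [S → . P a] → [S → P . a]
Closure adds nothing (no advanced item has the dot before a non-terminal).

GOTO = { [S → P . a] }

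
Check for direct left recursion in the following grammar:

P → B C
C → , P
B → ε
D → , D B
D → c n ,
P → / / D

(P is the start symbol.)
P → B C: starts with B
C → , P: starts with ','
B → ε: starts with ε
D → , D B: starts with ','
D → c n ,: starts with c
P → / / D: starts with '/'

No direct left recursion found.

Answer: No direct left recursion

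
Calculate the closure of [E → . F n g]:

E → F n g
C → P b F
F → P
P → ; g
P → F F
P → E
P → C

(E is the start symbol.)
{ [C → . P b F], [E → . F n g], [F → . P], [P → . ; g], [P → . C], [P → . E], [P → . F F] }

To compute CLOSURE, for each item [A → α.Bβ] where B is a non-terminal, add [B → .γ] for all productions B → γ; repeat for the newly added items until nothing changes.

Start with: [E → . F n g]
  [E → . F n g] has the dot before F: add [F → . P]
  [F → . P] has the dot before P: add [P → . ; g], [P → . F F], [P → . E], [P → . C]
  [P → . E] has the dot before E: all E-items already present
  [P → . C] has the dot before C: add [C → . P b F]
No further items can be added.

CLOSURE = { [C → . P b F], [E → . F n g], [F → . P], [P → . ; g], [P → . C], [P → . E], [P → . F F] }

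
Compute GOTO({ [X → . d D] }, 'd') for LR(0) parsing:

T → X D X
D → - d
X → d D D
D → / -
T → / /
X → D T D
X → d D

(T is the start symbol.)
{ [D → . - d], [D → . / -], [X → d . D] }

GOTO(I, 'd') = CLOSURE({ [A → αX.β] : [A → α.Xβ] ∈ I, X = 'd' })

Items with dot before 'd', with the dot advanced:
  [X → . d D] → [X → d . D]
Closure of the advanced items:
  [X → d . D] has the dot before D: add [D → . - d], [D → . / -]

GOTO = { [D → . - d], [D → . / -], [X → d . D] }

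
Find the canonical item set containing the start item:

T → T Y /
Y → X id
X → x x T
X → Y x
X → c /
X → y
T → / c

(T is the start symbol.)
{ [T → . / c], [T → . T Y /], [T' → . T] }

First, augment the grammar with T' → T
I₀ = CLOSURE({ [T' → . T] }):
  [T' → . T] has the dot before T: add [T → . T Y /], [T → . / c]
No further items can be added.

I₀ = { [T → . / c], [T → . T Y /], [T' → . T] }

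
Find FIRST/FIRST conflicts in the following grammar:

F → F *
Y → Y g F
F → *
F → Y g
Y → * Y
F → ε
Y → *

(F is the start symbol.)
Yes. F → F '*' / F → '*' on { '*' }; F → F '*' / F → Y g on { '*' }; F → '*' / F → Y g on { '*' }; Y → Y g F / Y → '*' Y on { '*' }; Y → Y g F / Y → '*' on { '*' }; Y → '*' Y / Y → '*' on { '*' }

FIRST sets of the non-terminals at (or reachable through a nullable prefix from) the front of some alternative:
  FIRST(F) = { '*', ε }
  FIRST(Y) = { '*' }

Productions for F:
  F → F *: FIRST = { '*' }
  F → *: FIRST = { '*' }
  F → Y g: FIRST = { '*' }
  F → ε: FIRST = { ε }
Productions for Y:
  Y → Y g F: FIRST = { '*' }
  Y → * Y: FIRST = { '*' }
  Y → *: FIRST = { '*' }

Conflict for F: F → F * and F → *
  Overlap: { '*' }
Conflict for F: F → F * and F → Y g
  Overlap: { '*' }
Conflict for F: F → * and F → Y g
  Overlap: { '*' }
Conflict for Y: Y → Y g F and Y → * Y
  Overlap: { '*' }
Conflict for Y: Y → Y g F and Y → *
  Overlap: { '*' }
Conflict for Y: Y → * Y and Y → *
  Overlap: { '*' }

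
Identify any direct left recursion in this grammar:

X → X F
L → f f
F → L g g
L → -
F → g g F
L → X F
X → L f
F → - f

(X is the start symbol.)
Direct left recursion occurs when N → N α for some non-terminal N (the right-hand side begins with the left-hand side itself).

X → X F: LEFT RECURSIVE (starts with X)
L → f f: starts with f
F → L g g: starts with L
L → -: starts with '-'
F → g g F: starts with g
L → X F: starts with X
X → L f: starts with L
F → - f: starts with '-'

The grammar has direct left recursion on: X.

Answer: Yes, X is left-recursive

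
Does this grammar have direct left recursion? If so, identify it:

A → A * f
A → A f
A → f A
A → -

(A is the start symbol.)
A → A * f: LEFT RECURSIVE (starts with A)
A → A f: LEFT RECURSIVE (starts with A)
A → f A: starts with f
A → -: starts with '-'

The grammar has direct left recursion on: A.

Answer: Yes, A is left-recursive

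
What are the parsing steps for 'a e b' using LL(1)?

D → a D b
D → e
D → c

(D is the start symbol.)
LL(1) parsing maintains a stack (initially the start symbol over $) and the input. At each step: if the stack top is a terminal, match it against the current input token; if it is a non-terminal N, replace it with the RHS of M[N, lookahead] (the unique production whose predict set contains the lookahead).

Stack is shown with the top on the left.

Stack    Input    Action
------------------------
D $      a e b $  output D → a D b
a D b $  a e b $  match 'a'
D b $    e b $    output D → e
e b $    e b $    match 'e'
b $      b $      match 'b'
$        $        accept

The string is accepted.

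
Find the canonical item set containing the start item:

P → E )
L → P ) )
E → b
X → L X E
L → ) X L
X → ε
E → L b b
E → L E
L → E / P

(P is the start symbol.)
{ [E → . L E], [E → . L b b], [E → . b], [L → . ) X L], [L → . E / P], [L → . P ) )], [P → . E )], [P' → . P] }

First, augment the grammar with P' → P
I₀ = CLOSURE({ [P' → . P] }):
  [P' → . P] has the dot before P: add [P → . E )]
  [P → . E )] has the dot before E: add [E → . b], [E → . L b b], [E → . L E]
  [E → . L b b] has the dot before L: add [L → . P ) )], [L → . ) X L], [L → . E / P]
No further items can be added.

I₀ = { [E → . L E], [E → . L b b], [E → . b], [L → . ) X L], [L → . E / P], [L → . P ) )], [P → . E )], [P' → . P] }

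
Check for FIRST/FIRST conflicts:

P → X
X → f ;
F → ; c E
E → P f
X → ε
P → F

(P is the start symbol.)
FIRST sets of the non-terminals at (or reachable through a nullable prefix from) the front of some alternative:
  FIRST(X) = { 'f', ε }
  FIRST(F) = { ';' }

Productions for P:
  P → X: FIRST = { 'f', ε }
  P → F: FIRST = { ';' }
Productions for X:
  X → f ;: FIRST = { 'f' }
  X → ε: FIRST = { ε }
F, E have only one production, so no FIRST/FIRST conflict is possible there.

All alternatives of each non-terminal have pairwise disjoint FIRST sets.

Answer: No FIRST/FIRST conflicts.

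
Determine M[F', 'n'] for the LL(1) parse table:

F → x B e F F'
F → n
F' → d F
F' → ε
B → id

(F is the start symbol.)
To find M[F', 'n'], we find productions for F' where 'n' is in the predict set (PREDICT(N → α) = (FIRST(α) \ {ε}) ∪ (FOLLOW(N) if α ⇒* ε)).

Relevant sets:
  FOLLOW(F') = { $, 'd' }

F' → d F: PREDICT = { 'd' }
F' → ε: PREDICT = { $, 'd' }

M[F', 'n'] is empty (no production applies)

Answer: Empty (error entry)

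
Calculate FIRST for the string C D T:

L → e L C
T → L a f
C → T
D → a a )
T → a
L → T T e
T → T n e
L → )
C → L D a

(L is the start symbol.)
{ ')', 'a', 'e' }

FIRST sets of the non-terminals involved (from the grammar, by fixed-point iteration):
  FIRST(C) = { ')', 'a', 'e' }

To compute FIRST(C D T), process the symbols left to right:
Symbol C is a non-terminal. Add FIRST(C) \ {ε} = { ')', 'a', 'e' }
C is not nullable (ε ∉ FIRST(C)), so stop here.
FIRST(C D T) = { ')', 'a', 'e' }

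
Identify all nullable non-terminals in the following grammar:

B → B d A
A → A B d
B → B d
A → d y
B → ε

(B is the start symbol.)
{ 'B' }

A non-terminal is nullable if it can derive ε (the empty string): either it has an ε-production, or it has a production whose right-hand side consists entirely of nullable non-terminals.

ε-productions: B → ε
So B is immediately nullable.
No further non-terminal can be added: every production for the remaining non-terminals contains a terminal or a non-nullable non-terminal.
Nullable = { 'B' }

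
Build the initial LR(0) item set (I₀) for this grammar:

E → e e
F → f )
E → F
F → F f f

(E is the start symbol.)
{ [E → . F], [E → . e e], [E' → . E], [F → . F f f], [F → . f )] }

First, augment the grammar with E' → E
I₀ = CLOSURE({ [E' → . E] }):
  [E' → . E] has the dot before E: add [E → . e e], [E → . F]
  [E → . F] has the dot before F: add [F → . f )], [F → . F f f]
No further items can be added.

I₀ = { [E → . F], [E → . e e], [E' → . E], [F → . F f f], [F → . f )] }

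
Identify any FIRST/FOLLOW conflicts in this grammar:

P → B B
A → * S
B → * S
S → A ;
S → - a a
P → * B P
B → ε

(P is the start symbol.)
Yes. B → '*' S with FOLLOW(B) on { '*' }

A FIRST/FOLLOW conflict occurs when a non-terminal N has a nullable alternative N → β (β ⇒* ε) and another alternative N → α with FIRST(α) ∩ FOLLOW(N) ≠ ∅: on such a lookahead the parser cannot decide between expanding α and letting N vanish via β.

Nullable non-terminals: B, P.
FIRST sets used below: FIRST(B) = { '*', ε }

B: nullable alternative(s) B → ε; FOLLOW(B) = { $, '*' }
  B → * S: FIRST \ {ε} = { '*' } — overlaps FOLLOW(B) on { '*' }: CONFLICT
  B → ε: FIRST \ {ε} = { } — this is the only nullable alternative, skip

P: nullable alternative(s) P → B B; FOLLOW(P) = { $ }
  P → B B: FIRST \ {ε} = { '*' } — this is the only nullable alternative, skip
  P → * B P: FIRST \ {ε} = { '*' } — disjoint from FOLLOW(P)

A, S have no nullable alternative, so no FIRST/FOLLOW check is needed there.

So the grammar has 1 FIRST/FOLLOW conflict (marked CONFLICT above).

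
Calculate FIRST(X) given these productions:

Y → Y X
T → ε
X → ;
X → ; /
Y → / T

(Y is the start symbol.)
{ ';' }

To compute FIRST(X), examine every production with X on the left-hand side, reading each right-hand side left to right until a non-nullable symbol is reached.

From X → ;:
  - ';' is a terminal: add ';' and stop
From X → ; /:
  - ';' is a terminal: add ';' and stop

Collecting: FIRST(X) = { ';' }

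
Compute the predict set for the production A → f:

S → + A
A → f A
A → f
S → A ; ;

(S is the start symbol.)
PREDICT(A → f) = (FIRST(RHS) \ {ε}) ∪ (FOLLOW(A) if ε ∈ FIRST(RHS), i.e. RHS ⇒* ε)
FIRST(f) = { 'f' }
ε ∉ FIRST(f), so FOLLOW(A) is not added.
PREDICT(A → f) = { 'f' }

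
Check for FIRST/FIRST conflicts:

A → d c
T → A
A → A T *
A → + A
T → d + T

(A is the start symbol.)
Yes. A → d c / A → A T '*' on { 'd' }; A → A T '*' / A → '+' A on { '+' }; T → A / T → d '+' T on { 'd' }

A FIRST/FIRST conflict occurs when two productions N → α and N → β for the same non-terminal have FIRST(α) ∩ FIRST(β) ≠ ∅ (with ε ∈ FIRST of a nullable right-hand side, so two nullable alternatives also conflict).

FIRST sets of the non-terminals at (or reachable through a nullable prefix from) the front of some alternative:
  FIRST(A) = { '+', 'd' }

Productions for A:
  A → d c: FIRST = { 'd' }
  A → A T *: FIRST = { '+', 'd' }
  A → + A: FIRST = { '+' }
Productions for T:
  T → A: FIRST = { '+', 'd' }
  T → d + T: FIRST = { 'd' }

Conflict for A: A → d c and A → A T *
  Overlap: { 'd' }
Conflict for A: A → A T * and A → + A
  Overlap: { '+' }
Conflict for T: T → A and T → d + T
  Overlap: { 'd' }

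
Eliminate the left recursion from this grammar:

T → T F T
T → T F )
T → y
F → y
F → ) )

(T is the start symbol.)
T → y T'
T' → F T T'
T' → F ) T'
T' → ε
F → y
F → ) )

T is directly left-recursive. The standard transformation for
  A → A α₁ | ... | A α_m | β₁ | ... | β_n
is
  A  → β₁ A' | ... | β_n A'
  A' → α₁ A' | ... | α_m A' | ε

T → y becomes T → y T'
T → T F T becomes T' → F T T'
T → T F ) becomes T' → F ) T'
Add T' → ε

Productions for other non-terminals are unchanged:
  F → y
  F → ) )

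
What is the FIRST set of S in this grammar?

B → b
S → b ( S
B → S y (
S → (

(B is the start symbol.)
To compute FIRST(S), examine every production with S on the left-hand side, reading each right-hand side left to right until a non-nullable symbol is reached.

From S → b ( S:
  - b is a terminal: add 'b' and stop
From S → (:
  - '(' is a terminal: add '(' and stop

Collecting: FIRST(S) = { '(', 'b' }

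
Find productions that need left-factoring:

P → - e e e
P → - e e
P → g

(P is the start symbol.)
Yes, P has productions with common prefix '- e e'

Left-factoring is needed when two productions for the same non-terminal
share a common prefix on the right-hand side.

Productions for P:
  P → - e e e
  P → - e e
  P → g

Found common prefix '- e e' in productions for P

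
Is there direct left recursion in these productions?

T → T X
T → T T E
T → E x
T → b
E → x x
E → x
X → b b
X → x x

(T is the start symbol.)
Yes, T is left-recursive

Direct left recursion occurs when N → N α for some non-terminal N (the right-hand side begins with the left-hand side itself).

T → T X: LEFT RECURSIVE (starts with T)
T → T T E: LEFT RECURSIVE (starts with T)
T → E x: starts with E
T → b: starts with b
E → x x: starts with x
E → x: starts with x
X → b b: starts with b
X → x x: starts with x

The grammar has direct left recursion on: T.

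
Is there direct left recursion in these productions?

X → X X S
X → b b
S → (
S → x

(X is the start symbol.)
Yes, X is left-recursive

Direct left recursion occurs when N → N α for some non-terminal N (the right-hand side begins with the left-hand side itself).

X → X X S: LEFT RECURSIVE (starts with X)
X → b b: starts with b
S → (: starts with '('
S → x: starts with x

The grammar has direct left recursion on: X.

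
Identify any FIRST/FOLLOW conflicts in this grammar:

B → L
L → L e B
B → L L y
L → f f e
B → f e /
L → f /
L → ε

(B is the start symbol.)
Nullable non-terminals: B, L.
FIRST sets used below: FIRST(L) = { 'e', 'f', ε }

B: nullable alternative(s) B → L; FOLLOW(B) = { $, 'e', 'f', 'y' }
  B → L: FIRST \ {ε} = { 'e', 'f' } — this is the only nullable alternative, skip
  B → L L y: FIRST \ {ε} = { 'e', 'f', 'y' } — overlaps FOLLOW(B) on { 'e', 'f', 'y' }: CONFLICT
  B → f e /: FIRST \ {ε} = { 'f' } — overlaps FOLLOW(B) on { 'f' }: CONFLICT

L: nullable alternative(s) L → ε; FOLLOW(L) = { $, 'e', 'f', 'y' }
  L → L e B: FIRST \ {ε} = { 'e', 'f' } — overlaps FOLLOW(L) on { 'e', 'f' }: CONFLICT
  L → f f e: FIRST \ {ε} = { 'f' } — overlaps FOLLOW(L) on { 'f' }: CONFLICT
  L → f /: FIRST \ {ε} = { 'f' } — overlaps FOLLOW(L) on { 'f' }: CONFLICT
  L → ε: FIRST \ {ε} = { } — this is the only nullable alternative, skip

So the grammar has 5 FIRST/FOLLOW conflicts (marked CONFLICT above).

Answer: Yes. B → L L y with FOLLOW(B) on { 'e', 'f', 'y' }; B → f e '/' with FOLLOW(B) on { 'f' }; L → L e B with FOLLOW(L) on { 'e', 'f' }; L → f f e with FOLLOW(L) on { 'f' }; L → f '/' with FOLLOW(L) on { 'f' }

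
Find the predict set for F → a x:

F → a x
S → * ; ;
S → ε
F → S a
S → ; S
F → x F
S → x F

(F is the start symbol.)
PREDICT(F → a x) = (FIRST(RHS) \ {ε}) ∪ (FOLLOW(F) if ε ∈ FIRST(RHS), i.e. RHS ⇒* ε)
FIRST(a x) = { 'a' }
ε ∉ FIRST(a x), so FOLLOW(F) is not added.
PREDICT(F → a x) = { 'a' }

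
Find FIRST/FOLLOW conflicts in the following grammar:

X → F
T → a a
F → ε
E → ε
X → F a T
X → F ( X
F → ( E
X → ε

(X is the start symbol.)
A FIRST/FOLLOW conflict occurs when a non-terminal N has a nullable alternative N → β (β ⇒* ε) and another alternative N → α with FIRST(α) ∩ FOLLOW(N) ≠ ∅: on such a lookahead the parser cannot decide between expanding α and letting N vanish via β.

Nullable non-terminals: E, F, X.
FIRST sets used below: FIRST(F) = { '(', ε }
E has a nullable alternative but only one production, so nothing to check.

F: nullable alternative(s) F → ε; FOLLOW(F) = { $, '(', 'a' }
  F → ε: FIRST \ {ε} = { } — this is the only nullable alternative, skip
  F → ( E: FIRST \ {ε} = { '(' } — overlaps FOLLOW(F) on { '(' }: CONFLICT

X: nullable alternative(s) X → F, X → ε; FOLLOW(X) = { $ }
  X → F: FIRST \ {ε} = { '(' } — disjoint from FOLLOW(X)
  X → F a T: FIRST \ {ε} = { '(', 'a' } — disjoint from FOLLOW(X)
  X → F ( X: FIRST \ {ε} = { '(' } — disjoint from FOLLOW(X)
  X → ε: FIRST \ {ε} = { } — disjoint from FOLLOW(X)

T has no nullable alternative, so no FIRST/FOLLOW check is needed there.

So the grammar has 1 FIRST/FOLLOW conflict (marked CONFLICT above).

Answer: Yes. F → '(' E with FOLLOW(F) on { '(' }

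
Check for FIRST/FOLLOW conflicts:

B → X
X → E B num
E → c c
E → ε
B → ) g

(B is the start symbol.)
Yes. E → c c with FOLLOW(E) on { 'c' }

A FIRST/FOLLOW conflict occurs when a non-terminal N has a nullable alternative N → β (β ⇒* ε) and another alternative N → α with FIRST(α) ∩ FOLLOW(N) ≠ ∅: on such a lookahead the parser cannot decide between expanding α and letting N vanish via β.

Nullable non-terminals: E.

E: nullable alternative(s) E → ε; FOLLOW(E) = { ')', 'c' }
  E → c c: FIRST \ {ε} = { 'c' } — overlaps FOLLOW(E) on { 'c' }: CONFLICT
  E → ε: FIRST \ {ε} = { } — this is the only nullable alternative, skip

B, X have no nullable alternative, so no FIRST/FOLLOW check is needed there.

So the grammar has 1 FIRST/FOLLOW conflict (marked CONFLICT above).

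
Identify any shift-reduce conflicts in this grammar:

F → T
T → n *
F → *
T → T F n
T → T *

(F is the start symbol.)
Augment with F' → F and build the canonical LR(0) collection (I0 = CLOSURE({[F' → . F]}), then GOTO on every symbol after a dot until no new states appear). It has 9 states:
  I0: { [F → . *], [F → . T], [F' → . F], [T → . T *], [T → . T F n], [T → . n *] }  — shift
  I1: { [F → * .] }  — reduce
  I2: { [F' → F .] }  — accept
  I3: { [F → . *], [F → . T], [F → T .], [T → . T *], [T → . T F n], [T → . n *], [T → T . *], [T → T . F n] }  — shift, reduce
  I4: { [T → n . *] }  — shift
  I5: { [T → n * .] }  — reduce
  I6: { [F → * .], [T → T * .] }  — 2 reduces
  I7: { [T → T F . n] }  — shift
  I8: { [T → T F n .] }  — reduce

I3 contains reduce item [F → T .] and shift items [F → . *], [T → T . *], [T → . n *] — shift-reduce conflict.

Answer: Yes — I3: [F → T .] vs [F → . *]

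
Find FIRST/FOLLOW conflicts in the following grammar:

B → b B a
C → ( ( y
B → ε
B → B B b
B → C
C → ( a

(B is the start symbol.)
Yes. B → b B a with FOLLOW(B) on { 'b' }; B → B B b with FOLLOW(B) on { '(', 'b' }; B → C with FOLLOW(B) on { '(' }

A FIRST/FOLLOW conflict occurs when a non-terminal N has a nullable alternative N → β (β ⇒* ε) and another alternative N → α with FIRST(α) ∩ FOLLOW(N) ≠ ∅: on such a lookahead the parser cannot decide between expanding α and letting N vanish via β.

Nullable non-terminals: B.
FIRST sets used below: FIRST(B) = { '(', 'b', ε }, FIRST(C) = { '(' }

B: nullable alternative(s) B → ε; FOLLOW(B) = { $, '(', 'a', 'b' }
  B → b B a: FIRST \ {ε} = { 'b' } — overlaps FOLLOW(B) on { 'b' }: CONFLICT
  B → ε: FIRST \ {ε} = { } — this is the only nullable alternative, skip
  B → B B b: FIRST \ {ε} = { '(', 'b' } — overlaps FOLLOW(B) on { '(', 'b' }: CONFLICT
  B → C: FIRST \ {ε} = { '(' } — overlaps FOLLOW(B) on { '(' }: CONFLICT

C has no nullable alternative, so no FIRST/FOLLOW check is needed there.

So the grammar has 3 FIRST/FOLLOW conflicts (marked CONFLICT above).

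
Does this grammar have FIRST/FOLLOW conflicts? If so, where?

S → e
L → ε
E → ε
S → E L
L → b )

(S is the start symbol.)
A FIRST/FOLLOW conflict occurs when a non-terminal N has a nullable alternative N → β (β ⇒* ε) and another alternative N → α with FIRST(α) ∩ FOLLOW(N) ≠ ∅: on such a lookahead the parser cannot decide between expanding α and letting N vanish via β.

Nullable non-terminals: E, L, S.
FIRST sets used below: FIRST(E) = { ε }, FIRST(L) = { 'b', ε }
E has a nullable alternative but only one production, so nothing to check.

L: nullable alternative(s) L → ε; FOLLOW(L) = { $ }
  L → ε: FIRST \ {ε} = { } — this is the only nullable alternative, skip
  L → b ): FIRST \ {ε} = { 'b' } — disjoint from FOLLOW(L)

S: nullable alternative(s) S → E L; FOLLOW(S) = { $ }
  S → e: FIRST \ {ε} = { 'e' } — disjoint from FOLLOW(S)
  S → E L: FIRST \ {ε} = { 'b' } — this is the only nullable alternative, skip

No FIRST/FOLLOW conflicts found.

Answer: No FIRST/FOLLOW conflicts.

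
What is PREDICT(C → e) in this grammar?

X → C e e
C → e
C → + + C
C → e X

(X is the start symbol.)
PREDICT(C → e) = (FIRST(RHS) \ {ε}) ∪ (FOLLOW(C) if ε ∈ FIRST(RHS), i.e. RHS ⇒* ε)
FIRST(e) = { 'e' }
ε ∉ FIRST(e), so FOLLOW(C) is not added.
PREDICT(C → e) = { 'e' }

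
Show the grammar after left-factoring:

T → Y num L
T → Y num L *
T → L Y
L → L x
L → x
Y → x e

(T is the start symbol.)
T → Y num L T'
T' → ε
T' → *
T → L Y
L → L x
L → x
Y → x e

Left-factoring transforms A → αβ₁ | αβ₂ into A → αA' and A' → β₁ | β₂
(α is the longest common prefix among the alternatives). Repeat until
no nonterminal has two alternatives with a common prefix.

Round 1: T has alternatives sharing prefix 'Y num L'. Introduce T': T → Y num L T'
  Add: T' → ε
  Add: T' → *

No remaining common prefixes — done.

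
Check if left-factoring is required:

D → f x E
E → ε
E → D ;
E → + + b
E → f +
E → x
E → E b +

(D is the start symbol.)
Left-factoring is needed when two productions for the same non-terminal
share a common prefix on the right-hand side.

Productions for E:
  E → ε
  E → D ;
  E → + + b
  E → f +
  E → x
  E → E b +

No common prefixes found.

Answer: No, left-factoring is not needed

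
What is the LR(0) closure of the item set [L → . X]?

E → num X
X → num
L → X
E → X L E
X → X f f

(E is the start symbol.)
Start with: [L → . X]
  [L → . X] has the dot before X: add [X → . num], [X → . X f f]
No further items can be added.

CLOSURE = { [L → . X], [X → . X f f], [X → . num] }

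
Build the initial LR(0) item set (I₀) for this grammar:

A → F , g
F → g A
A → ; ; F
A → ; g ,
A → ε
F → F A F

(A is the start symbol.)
First, augment the grammar with A' → A
I₀ = CLOSURE({ [A' → . A] }):
  [A' → . A] has the dot before A: add [A → . F , g], [A → . ; ; F], [A → . ; g ,], [A → .]
  [A → . F , g] has the dot before F: add [F → . g A], [F → . F A F]
No further items can be added.

I₀ = { [A → . ; ; F], [A → . ; g ,], [A → . F , g], [A → .], [A' → . A], [F → . F A F], [F → . g A] }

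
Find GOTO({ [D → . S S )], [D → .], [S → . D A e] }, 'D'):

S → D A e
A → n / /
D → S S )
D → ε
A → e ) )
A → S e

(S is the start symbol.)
GOTO(I, 'D') = CLOSURE({ [A → αX.β] : [A → α.Xβ] ∈ I, X = 'D' })

Items with dot before 'D', with the dot advanced:
  [S → . D A e] → [S → D . A e]
Closure of the advanced items:
  [S → D . A e] has the dot before A: add [A → . n / /], [A → . e ) )], [A → . S e]
  [A → . S e] has the dot before S: add [S → . D A e]
  [S → . D A e] has the dot before D: add [D → . S S )], [D → .]

GOTO = { [A → . S e], [A → . e ) )], [A → . n / /], [D → . S S )], [D → .], [S → . D A e], [S → D . A e] }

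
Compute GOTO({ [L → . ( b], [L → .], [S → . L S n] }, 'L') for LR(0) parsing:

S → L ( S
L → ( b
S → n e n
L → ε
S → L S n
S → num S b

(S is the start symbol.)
GOTO(I, 'L') = CLOSURE({ [A → αX.β] : [A → α.Xβ] ∈ I, X = 'L' })

Items with dot before 'L', with the dot advanced:
  [S → . L S n] → [S → L . S n]
Closure of the advanced items:
  [S → L . S n] has the dot before S: add [S → . L ( S], [S → . n e n], [S → . L S n], [S → . num S b]
  [S → . L ( S] has the dot before L: add [L → . ( b], [L → .]

GOTO = { [L → . ( b], [L → .], [S → . L ( S], [S → . L S n], [S → . n e n], [S → . num S b], [S → L . S n] }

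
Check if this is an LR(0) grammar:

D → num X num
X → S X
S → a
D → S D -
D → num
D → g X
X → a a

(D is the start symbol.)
Augment with D' → D and build the canonical LR(0) collection (I0 = CLOSURE({[D' → . D]}), then GOTO on every symbol after a dot until no new states appear). It has 15 states:
  I0: { [D → . S D -], [D → . g X], [D → . num X num], [D → . num], [D' → . D], [S → . a] }  — shift
  I1: { [D' → D .] }  — accept
  I2: { [D → . S D -], [D → . g X], [D → . num X num], [D → . num], [D → S . D -], [S → . a] }  — shift
  I3: { [S → a .] }  — reduce
  I4: { [D → g . X], [S → . a], [X → . S X], [X → . a a] }  — shift
  I5: { [D → num . X num], [D → num .], [S → . a], [X → . S X], [X → . a a] }  — shift, reduce
  I6: { [S → . a], [X → . S X], [X → . a a], [X → S . X] }  — shift
  I7: { [D → num X . num] }  — shift
  I8: { [S → a .], [X → a . a] }  — shift, reduce
  I9: { [X → a a .] }  — reduce
  I10: { [D → num X num .] }  — reduce
  I11: { [X → S X .] }  — reduce
  I12: { [D → g X .] }  — reduce
  I13: { [D → S D . -] }  — shift
  I14: { [D → S D - .] }  — reduce

Conflict in state I5:
  Shift-reduce conflict between [D → num .] and [S → . a]
So the grammar is NOT LR(0).

Answer: No. Shift-reduce conflict between [D → num .] and [S → . a]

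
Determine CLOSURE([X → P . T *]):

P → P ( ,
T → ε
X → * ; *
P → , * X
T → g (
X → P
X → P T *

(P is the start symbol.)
{ [T → . g (], [T → .], [X → P . T *] }

Start with: [X → P . T *]
  [X → P . T *] has the dot before T: add [T → .], [T → . g (]
No further items can be added.

CLOSURE = { [T → . g (], [T → .], [X → P . T *] }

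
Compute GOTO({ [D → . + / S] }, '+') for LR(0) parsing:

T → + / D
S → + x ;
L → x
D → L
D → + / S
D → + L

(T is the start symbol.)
GOTO(I, '+') = CLOSURE({ [A → αX.β] : [A → α.Xβ] ∈ I, X = '+' })

Items with dot before '+', with the dot advanced:
  [D → . + / S] → [D → + . / S]
Closure adds nothing (no advanced item has the dot before a non-terminal).

GOTO = { [D → + . / S] }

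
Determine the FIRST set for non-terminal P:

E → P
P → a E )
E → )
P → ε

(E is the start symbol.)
From P → a E ):
  - a is a terminal: add 'a' and stop
From P → ε:
  - ε-production, so ε ∈ FIRST(P)

Collecting: FIRST(P) = { 'a', ε }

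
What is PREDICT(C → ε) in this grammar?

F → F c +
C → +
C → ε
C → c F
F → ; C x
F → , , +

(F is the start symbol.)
{ 'x' }

PREDICT(C → ε) = (FIRST(RHS) \ {ε}) ∪ (FOLLOW(C) if ε ∈ FIRST(RHS), i.e. RHS ⇒* ε)
The right-hand side is ε (FIRST(ε) = { ε }), so the predict set is FOLLOW(C) = { 'x' }
PREDICT(C → ε) = { 'x' }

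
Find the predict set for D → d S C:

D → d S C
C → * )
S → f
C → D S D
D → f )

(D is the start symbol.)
{ 'd' }

PREDICT(D → d S C) = (FIRST(RHS) \ {ε}) ∪ (FOLLOW(D) if ε ∈ FIRST(RHS), i.e. RHS ⇒* ε)
FIRST(d S C) = { 'd' }
ε ∉ FIRST(d S C), so FOLLOW(D) is not added.
PREDICT(D → d S C) = { 'd' }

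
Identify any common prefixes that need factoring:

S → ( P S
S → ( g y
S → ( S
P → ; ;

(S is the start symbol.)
Yes, S has productions with common prefix '('

Left-factoring is needed when two productions for the same non-terminal
share a common prefix on the right-hand side.

Productions for S:
  S → ( P S
  S → ( g y
  S → ( S

Found common prefix '(' in productions for S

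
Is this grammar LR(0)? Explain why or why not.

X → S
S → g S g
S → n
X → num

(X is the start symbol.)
Yes, the grammar is LR(0)

Augment with X' → X and build the canonical LR(0) collection (I0 = CLOSURE({[X' → . X]}), then GOTO on every symbol after a dot until no new states appear). It has 8 states:
  I0: { [S → . g S g], [S → . n], [X → . S], [X → . num], [X' → . X] }  — shift
  I1: { [X → S .] }  — reduce
  I2: { [X' → X .] }  — accept
  I3: { [S → . g S g], [S → . n], [S → g . S g] }  — shift
  I4: { [S → n .] }  — reduce
  I5: { [X → num .] }  — reduce
  I6: { [S → g S . g] }  — shift
  I7: { [S → g S g .] }  — reduce

Every state is either a pure shift/goto state or contains exactly one complete item and nothing to shift — no conflicts. The grammar is LR(0).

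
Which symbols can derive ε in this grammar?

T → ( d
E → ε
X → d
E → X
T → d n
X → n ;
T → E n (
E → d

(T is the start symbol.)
ε-productions: E → ε
So E is immediately nullable.
No further non-terminal can be added: every production for the remaining non-terminals contains a terminal or a non-nullable non-terminal.
Nullable = { 'E' }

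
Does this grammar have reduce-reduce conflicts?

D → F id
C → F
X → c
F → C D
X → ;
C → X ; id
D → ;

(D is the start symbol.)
Augment with D' → D and build the canonical LR(0) collection (I0 = CLOSURE({[D' → . D]}), then GOTO on every symbol after a dot until no new states appear). It has 11 states:
  I0: { [C → . F], [C → . X ; id], [D → . ;], [D → . F id], [D' → . D], [F → . C D], [X → . ;], [X → . c] }  — shift
  I1: { [D → ; .], [X → ; .] }  — 2 reduces
  I2: { [C → . F], [C → . X ; id], [D → . ;], [D → . F id], [F → . C D], [F → C . D], [X → . ;], [X → . c] }  — shift
  I3: { [D' → D .] }  — accept
  I4: { [C → F .], [D → F . id] }  — shift, reduce
  I5: { [C → X . ; id] }  — shift
  I6: { [X → c .] }  — reduce
  I7: { [C → X ; . id] }  — shift
  I8: { [C → X ; id .] }  — reduce
  I9: { [D → F id .] }  — reduce
  I10: { [F → C D .] }  — reduce

I1 contains complete items [D → ; .], [X → ; .] — reduce-reduce conflict.

Answer: Yes — I1: [D → ; .] vs [X → ; .]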